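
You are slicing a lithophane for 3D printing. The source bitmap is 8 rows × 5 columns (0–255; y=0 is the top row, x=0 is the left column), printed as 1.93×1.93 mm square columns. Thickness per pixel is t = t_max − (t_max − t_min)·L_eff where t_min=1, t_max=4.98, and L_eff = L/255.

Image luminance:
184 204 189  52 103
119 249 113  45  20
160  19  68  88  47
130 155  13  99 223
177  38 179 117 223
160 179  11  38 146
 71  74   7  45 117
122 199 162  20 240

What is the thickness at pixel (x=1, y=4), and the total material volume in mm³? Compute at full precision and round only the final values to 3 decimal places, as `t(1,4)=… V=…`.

span = t_max - t_min = 4.98 - 1 = 3.980
L(1,4) = 38, L_eff = 38/255 = 0.149020
t(1,4) = 4.98 - 3.980·0.149020 = 4.387
Σt over all 8·5 pixels = 108227/850 ≈ 127.3258824
V = pitch²·Σt = 1.93²·108227/850 = 474.276

t(1,4)=4.387 V=474.276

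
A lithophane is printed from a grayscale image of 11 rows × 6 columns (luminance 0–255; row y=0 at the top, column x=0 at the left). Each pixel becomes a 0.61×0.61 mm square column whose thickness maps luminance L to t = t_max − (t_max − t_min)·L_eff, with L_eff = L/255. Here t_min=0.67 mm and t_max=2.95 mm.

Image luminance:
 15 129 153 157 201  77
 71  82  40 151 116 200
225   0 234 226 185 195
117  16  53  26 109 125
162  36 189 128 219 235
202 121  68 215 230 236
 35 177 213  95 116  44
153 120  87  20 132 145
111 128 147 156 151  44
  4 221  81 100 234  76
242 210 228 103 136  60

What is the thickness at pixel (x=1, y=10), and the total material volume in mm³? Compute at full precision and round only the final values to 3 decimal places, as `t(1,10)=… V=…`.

span = t_max - t_min = 2.95 - 0.67 = 2.280
L(1,10) = 210, L_eff = 210/255 = 0.823529
t(1,10) = 2.95 - 2.280·0.823529 = 1.072
Σt over all 11·6 pixels = 496381/4250 ≈ 116.7955294
V = pitch²·Σt = 0.61²·496381/4250 = 43.460

t(1,10)=1.072 V=43.460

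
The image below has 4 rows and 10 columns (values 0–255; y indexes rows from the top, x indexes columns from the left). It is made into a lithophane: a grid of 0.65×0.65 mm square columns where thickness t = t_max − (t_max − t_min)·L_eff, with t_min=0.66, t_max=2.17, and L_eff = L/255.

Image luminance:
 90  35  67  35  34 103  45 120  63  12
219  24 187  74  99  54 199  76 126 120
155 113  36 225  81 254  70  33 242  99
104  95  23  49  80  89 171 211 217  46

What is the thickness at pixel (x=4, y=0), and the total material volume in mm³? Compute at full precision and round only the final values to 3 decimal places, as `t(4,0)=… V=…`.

span = t_max - t_min = 2.17 - 0.66 = 1.510
L(4,0) = 34, L_eff = 34/255 = 0.133333
t(4,0) = 2.17 - 1.510·0.133333 = 1.969
Σt over all 4·10 pixels = 63319/1020 ≈ 62.0774510
V = pitch²·Σt = 0.65²·63319/1020 = 26.228

t(4,0)=1.969 V=26.228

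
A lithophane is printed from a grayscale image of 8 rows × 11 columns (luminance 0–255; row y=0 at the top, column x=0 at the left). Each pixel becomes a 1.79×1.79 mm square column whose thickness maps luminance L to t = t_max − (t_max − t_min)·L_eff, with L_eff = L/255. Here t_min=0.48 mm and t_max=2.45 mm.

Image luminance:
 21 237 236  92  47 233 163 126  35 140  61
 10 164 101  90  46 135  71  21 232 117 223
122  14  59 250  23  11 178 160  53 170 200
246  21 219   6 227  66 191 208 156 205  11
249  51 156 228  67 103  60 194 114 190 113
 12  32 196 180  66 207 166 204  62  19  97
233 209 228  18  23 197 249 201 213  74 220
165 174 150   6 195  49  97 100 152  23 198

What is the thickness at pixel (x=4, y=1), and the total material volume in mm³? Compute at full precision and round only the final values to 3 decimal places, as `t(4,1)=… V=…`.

span = t_max - t_min = 2.45 - 0.48 = 1.970
L(4,1) = 46, L_eff = 46/255 = 0.180392
t(4,1) = 2.45 - 1.970·0.180392 = 2.095
Σt over all 8·11 pixels = 1088137/8500 ≈ 128.0161176
V = pitch²·Σt = 1.79²·1088137/8500 = 410.176

t(4,1)=2.095 V=410.176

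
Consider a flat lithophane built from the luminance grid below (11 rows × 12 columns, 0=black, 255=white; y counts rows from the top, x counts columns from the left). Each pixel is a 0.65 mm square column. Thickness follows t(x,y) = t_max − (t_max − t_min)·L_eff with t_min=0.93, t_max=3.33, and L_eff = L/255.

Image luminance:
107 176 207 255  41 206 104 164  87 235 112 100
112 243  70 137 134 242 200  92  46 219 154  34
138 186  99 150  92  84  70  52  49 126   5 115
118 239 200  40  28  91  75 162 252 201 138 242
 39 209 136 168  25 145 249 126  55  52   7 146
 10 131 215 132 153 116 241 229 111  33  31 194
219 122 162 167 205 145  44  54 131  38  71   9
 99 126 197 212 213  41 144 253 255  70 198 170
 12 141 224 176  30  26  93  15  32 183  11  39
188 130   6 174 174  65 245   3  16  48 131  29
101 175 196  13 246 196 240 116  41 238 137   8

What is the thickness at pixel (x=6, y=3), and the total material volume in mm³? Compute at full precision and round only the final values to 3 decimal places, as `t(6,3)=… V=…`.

t(6,3)=2.624 V=119.605

span = t_max - t_min = 3.33 - 0.93 = 2.400
L(6,3) = 75, L_eff = 75/255 = 0.294118
t(6,3) = 3.33 - 2.400·0.294118 = 2.624
Σt over all 11·12 pixels = 120313/425 ≈ 283.0894118
V = pitch²·Σt = 0.65²·120313/425 = 119.605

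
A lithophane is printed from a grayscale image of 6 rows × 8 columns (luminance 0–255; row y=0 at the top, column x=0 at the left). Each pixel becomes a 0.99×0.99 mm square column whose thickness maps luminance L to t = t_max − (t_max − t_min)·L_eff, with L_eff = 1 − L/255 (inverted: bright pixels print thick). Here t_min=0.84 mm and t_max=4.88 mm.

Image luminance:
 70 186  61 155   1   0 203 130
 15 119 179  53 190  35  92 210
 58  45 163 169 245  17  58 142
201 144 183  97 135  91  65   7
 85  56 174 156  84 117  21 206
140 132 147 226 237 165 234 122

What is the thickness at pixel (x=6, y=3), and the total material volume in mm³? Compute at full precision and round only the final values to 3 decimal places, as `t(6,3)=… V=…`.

t(6,3)=1.870 V=129.905

span = t_max - t_min = 4.88 - 0.84 = 4.040
L(6,3) = 65, L_eff = 1 - 65/255 = 0.745098 (inverted)
t(6,3) = 4.88 - 4.040·0.745098 = 1.870
Σt over all 6·8 pixels = 844961/6375 ≈ 132.5429020
V = pitch²·Σt = 0.99²·844961/6375 = 129.905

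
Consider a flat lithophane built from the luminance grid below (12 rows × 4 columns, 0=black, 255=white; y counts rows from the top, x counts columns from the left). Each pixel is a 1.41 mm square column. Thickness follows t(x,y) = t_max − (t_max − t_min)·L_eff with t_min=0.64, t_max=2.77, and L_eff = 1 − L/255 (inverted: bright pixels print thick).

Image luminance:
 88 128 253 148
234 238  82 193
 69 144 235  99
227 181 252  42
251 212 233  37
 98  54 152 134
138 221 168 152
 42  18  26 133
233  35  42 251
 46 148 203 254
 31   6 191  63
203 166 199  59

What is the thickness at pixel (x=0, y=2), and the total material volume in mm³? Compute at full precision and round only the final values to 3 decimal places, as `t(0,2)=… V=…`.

span = t_max - t_min = 2.77 - 0.64 = 2.130
L(0,2) = 69, L_eff = 1 - 69/255 = 0.729412 (inverted)
t(0,2) = 2.77 - 2.130·0.729412 = 1.216
Σt over all 12·4 pixels = 186193/2125 ≈ 87.6202353
V = pitch²·Σt = 1.41²·186193/2125 = 174.198

t(0,2)=1.216 V=174.198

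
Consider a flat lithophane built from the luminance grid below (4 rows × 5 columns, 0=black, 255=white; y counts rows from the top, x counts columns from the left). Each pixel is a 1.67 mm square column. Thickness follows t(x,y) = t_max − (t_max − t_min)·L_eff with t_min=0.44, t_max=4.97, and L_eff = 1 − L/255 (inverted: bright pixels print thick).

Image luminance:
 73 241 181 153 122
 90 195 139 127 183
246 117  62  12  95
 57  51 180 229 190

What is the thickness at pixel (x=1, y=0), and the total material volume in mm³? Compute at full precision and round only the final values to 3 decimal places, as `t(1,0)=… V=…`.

span = t_max - t_min = 4.97 - 0.44 = 4.530
L(1,0) = 241, L_eff = 1 - 241/255 = 0.054902 (inverted)
t(1,0) = 4.97 - 4.530·0.054902 = 4.721
Σt over all 4·5 pixels = 488993/8500 ≈ 57.5285882
V = pitch²·Σt = 1.67²·488993/8500 = 160.441

t(1,0)=4.721 V=160.441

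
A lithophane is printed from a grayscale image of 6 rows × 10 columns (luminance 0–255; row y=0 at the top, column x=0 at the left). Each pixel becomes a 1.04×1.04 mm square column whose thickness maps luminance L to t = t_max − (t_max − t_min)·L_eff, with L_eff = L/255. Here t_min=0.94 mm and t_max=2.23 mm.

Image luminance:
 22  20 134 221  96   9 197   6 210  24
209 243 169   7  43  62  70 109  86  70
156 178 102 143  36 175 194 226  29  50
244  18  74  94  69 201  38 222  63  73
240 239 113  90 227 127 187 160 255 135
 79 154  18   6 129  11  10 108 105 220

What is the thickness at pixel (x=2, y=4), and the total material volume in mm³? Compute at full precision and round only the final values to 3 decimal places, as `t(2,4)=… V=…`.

t(2,4)=1.658 V=106.389

span = t_max - t_min = 2.23 - 0.94 = 1.290
L(2,4) = 113, L_eff = 113/255 = 0.443137
t(2,4) = 2.23 - 1.290·0.443137 = 1.658
Σt over all 6·10 pixels = 167217/1700 ≈ 98.3629412
V = pitch²·Σt = 1.04²·167217/1700 = 106.389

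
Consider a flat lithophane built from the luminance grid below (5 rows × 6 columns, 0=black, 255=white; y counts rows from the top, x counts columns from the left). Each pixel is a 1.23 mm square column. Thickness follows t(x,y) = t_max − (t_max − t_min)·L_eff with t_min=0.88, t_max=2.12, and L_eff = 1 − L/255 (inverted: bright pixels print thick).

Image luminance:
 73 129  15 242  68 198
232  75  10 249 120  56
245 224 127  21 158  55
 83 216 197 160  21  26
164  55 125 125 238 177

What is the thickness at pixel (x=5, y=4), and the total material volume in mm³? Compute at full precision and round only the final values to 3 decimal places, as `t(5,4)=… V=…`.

span = t_max - t_min = 2.12 - 0.88 = 1.240
L(5,4) = 177, L_eff = 1 - 177/255 = 0.305882 (inverted)
t(5,4) = 2.12 - 1.240·0.305882 = 1.741
Σt over all 5·6 pixels = 288704/6375 ≈ 45.2869020
V = pitch²·Σt = 1.23²·288704/6375 = 68.515

t(5,4)=1.741 V=68.515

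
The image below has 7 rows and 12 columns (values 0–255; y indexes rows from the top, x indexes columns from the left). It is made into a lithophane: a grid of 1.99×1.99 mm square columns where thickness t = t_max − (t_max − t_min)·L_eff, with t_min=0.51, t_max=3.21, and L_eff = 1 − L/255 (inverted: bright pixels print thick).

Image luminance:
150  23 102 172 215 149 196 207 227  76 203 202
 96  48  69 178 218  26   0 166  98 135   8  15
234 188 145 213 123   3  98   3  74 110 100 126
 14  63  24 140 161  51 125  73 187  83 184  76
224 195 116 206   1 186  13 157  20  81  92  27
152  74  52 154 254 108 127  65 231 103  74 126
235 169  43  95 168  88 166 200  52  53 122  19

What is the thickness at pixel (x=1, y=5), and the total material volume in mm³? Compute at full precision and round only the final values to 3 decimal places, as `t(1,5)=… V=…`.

span = t_max - t_min = 3.21 - 0.51 = 2.700
L(1,5) = 74, L_eff = 1 - 74/255 = 0.709804 (inverted)
t(1,5) = 3.21 - 2.700·0.709804 = 1.294
Σt over all 7·12 pixels = 124839/850 ≈ 146.8694118
V = pitch²·Σt = 1.99²·124839/850 = 581.618

t(1,5)=1.294 V=581.618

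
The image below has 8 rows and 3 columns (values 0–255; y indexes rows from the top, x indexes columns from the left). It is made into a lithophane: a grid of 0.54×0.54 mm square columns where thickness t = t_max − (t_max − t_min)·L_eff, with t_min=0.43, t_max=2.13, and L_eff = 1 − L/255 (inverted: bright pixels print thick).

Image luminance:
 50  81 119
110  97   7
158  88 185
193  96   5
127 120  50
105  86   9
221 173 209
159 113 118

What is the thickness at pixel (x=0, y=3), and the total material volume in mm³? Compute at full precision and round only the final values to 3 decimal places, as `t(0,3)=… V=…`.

span = t_max - t_min = 2.13 - 0.43 = 1.700
L(0,3) = 193, L_eff = 1 - 193/255 = 0.243137 (inverted)
t(0,3) = 2.13 - 1.700·0.243137 = 1.717
Σt over all 8·3 pixels = 28.18
V = pitch²·Σt = 0.54²·28.18 = 8.217

t(0,3)=1.717 V=8.217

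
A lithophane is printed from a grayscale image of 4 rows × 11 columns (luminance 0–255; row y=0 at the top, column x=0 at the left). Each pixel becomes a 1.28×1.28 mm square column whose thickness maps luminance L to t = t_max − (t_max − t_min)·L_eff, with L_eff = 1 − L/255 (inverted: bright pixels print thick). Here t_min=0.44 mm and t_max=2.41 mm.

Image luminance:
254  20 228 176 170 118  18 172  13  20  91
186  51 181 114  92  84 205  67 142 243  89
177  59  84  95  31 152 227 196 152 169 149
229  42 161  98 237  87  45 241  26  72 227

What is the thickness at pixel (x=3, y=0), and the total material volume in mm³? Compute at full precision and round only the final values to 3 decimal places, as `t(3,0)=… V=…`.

t(3,0)=1.800 V=103.740

span = t_max - t_min = 2.41 - 0.44 = 1.970
L(3,0) = 176, L_eff = 1 - 176/255 = 0.309804 (inverted)
t(3,0) = 2.41 - 1.970·0.309804 = 1.800
Σt over all 4·11 pixels = 161461/2550 ≈ 63.3180392
V = pitch²·Σt = 1.28²·161461/2550 = 103.740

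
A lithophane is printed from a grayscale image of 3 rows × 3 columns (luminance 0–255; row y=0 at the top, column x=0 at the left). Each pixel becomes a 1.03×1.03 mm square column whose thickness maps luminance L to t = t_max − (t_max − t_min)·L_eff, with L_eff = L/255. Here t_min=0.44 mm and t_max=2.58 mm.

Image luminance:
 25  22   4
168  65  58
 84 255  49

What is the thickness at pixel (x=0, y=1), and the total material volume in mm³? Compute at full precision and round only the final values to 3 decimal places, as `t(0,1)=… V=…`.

t(0,1)=1.170 V=18.135

span = t_max - t_min = 2.58 - 0.44 = 2.140
L(0,1) = 168, L_eff = 168/255 = 0.658824
t(0,1) = 2.58 - 2.140·0.658824 = 1.170
Σt over all 3·3 pixels = 43589/2550 ≈ 17.0937255
V = pitch²·Σt = 1.03²·43589/2550 = 18.135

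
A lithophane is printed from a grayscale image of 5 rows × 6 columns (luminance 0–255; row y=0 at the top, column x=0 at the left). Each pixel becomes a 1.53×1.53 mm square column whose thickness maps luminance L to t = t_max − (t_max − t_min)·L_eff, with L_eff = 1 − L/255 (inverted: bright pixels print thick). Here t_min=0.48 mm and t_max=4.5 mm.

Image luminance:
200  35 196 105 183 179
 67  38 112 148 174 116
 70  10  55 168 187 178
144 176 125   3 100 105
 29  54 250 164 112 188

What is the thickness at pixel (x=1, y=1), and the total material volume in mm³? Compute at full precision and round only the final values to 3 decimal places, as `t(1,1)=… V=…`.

t(1,1)=1.079 V=169.182

span = t_max - t_min = 4.5 - 0.48 = 4.020
L(1,1) = 38, L_eff = 1 - 38/255 = 0.850980 (inverted)
t(1,1) = 4.5 - 4.020·0.850980 = 1.079
Σt over all 5·6 pixels = 307157/4250 ≈ 72.2722353
V = pitch²·Σt = 1.53²·307157/4250 = 169.182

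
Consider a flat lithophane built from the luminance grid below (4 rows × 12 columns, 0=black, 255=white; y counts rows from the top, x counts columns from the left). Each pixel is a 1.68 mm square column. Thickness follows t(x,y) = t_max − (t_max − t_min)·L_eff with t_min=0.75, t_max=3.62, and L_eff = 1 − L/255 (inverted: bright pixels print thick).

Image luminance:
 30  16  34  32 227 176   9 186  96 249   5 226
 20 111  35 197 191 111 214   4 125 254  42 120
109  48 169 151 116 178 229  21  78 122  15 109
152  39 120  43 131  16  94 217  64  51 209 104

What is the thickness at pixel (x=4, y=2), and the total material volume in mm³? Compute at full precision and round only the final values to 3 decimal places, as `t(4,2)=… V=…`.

span = t_max - t_min = 3.62 - 0.75 = 2.870
L(4,2) = 116, L_eff = 1 - 116/255 = 0.545098 (inverted)
t(4,2) = 3.62 - 2.870·0.545098 = 2.056
Σt over all 4·12 pixels = 162511/1700 ≈ 95.5947059
V = pitch²·Σt = 1.68²·162511/1700 = 269.806

t(4,2)=2.056 V=269.806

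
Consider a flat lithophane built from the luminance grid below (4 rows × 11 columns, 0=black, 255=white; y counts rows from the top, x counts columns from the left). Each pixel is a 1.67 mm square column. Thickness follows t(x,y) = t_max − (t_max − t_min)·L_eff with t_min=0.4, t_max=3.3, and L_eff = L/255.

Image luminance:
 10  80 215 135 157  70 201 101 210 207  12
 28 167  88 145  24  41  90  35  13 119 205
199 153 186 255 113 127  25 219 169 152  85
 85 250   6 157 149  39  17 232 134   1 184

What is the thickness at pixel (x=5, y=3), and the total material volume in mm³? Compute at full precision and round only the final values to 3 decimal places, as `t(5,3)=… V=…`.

t(5,3)=2.856 V=237.166

span = t_max - t_min = 3.3 - 0.4 = 2.900
L(5,3) = 39, L_eff = 39/255 = 0.152941
t(5,3) = 3.3 - 2.900·0.152941 = 2.856
Σt over all 4·11 pixels = 4337/51 ≈ 85.0392157
V = pitch²·Σt = 1.67²·4337/51 = 237.166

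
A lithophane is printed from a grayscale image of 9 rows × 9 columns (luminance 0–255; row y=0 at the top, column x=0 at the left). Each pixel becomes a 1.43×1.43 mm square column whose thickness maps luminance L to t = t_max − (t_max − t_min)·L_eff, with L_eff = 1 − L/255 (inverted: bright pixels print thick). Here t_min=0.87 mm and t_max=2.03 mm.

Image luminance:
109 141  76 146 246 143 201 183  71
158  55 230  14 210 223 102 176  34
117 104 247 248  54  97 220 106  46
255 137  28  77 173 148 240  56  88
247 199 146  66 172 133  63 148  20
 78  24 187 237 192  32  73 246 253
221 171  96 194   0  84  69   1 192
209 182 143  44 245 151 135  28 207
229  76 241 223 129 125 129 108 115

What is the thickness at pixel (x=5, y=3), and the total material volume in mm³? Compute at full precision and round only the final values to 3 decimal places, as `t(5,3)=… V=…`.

t(5,3)=1.543 V=248.494

span = t_max - t_min = 2.03 - 0.87 = 1.160
L(5,3) = 148, L_eff = 1 - 148/255 = 0.419608 (inverted)
t(5,3) = 2.03 - 1.160·0.419608 = 1.543
Σt over all 9·9 pixels = 3098737/25500 ≈ 121.5190980
V = pitch²·Σt = 1.43²·3098737/25500 = 248.494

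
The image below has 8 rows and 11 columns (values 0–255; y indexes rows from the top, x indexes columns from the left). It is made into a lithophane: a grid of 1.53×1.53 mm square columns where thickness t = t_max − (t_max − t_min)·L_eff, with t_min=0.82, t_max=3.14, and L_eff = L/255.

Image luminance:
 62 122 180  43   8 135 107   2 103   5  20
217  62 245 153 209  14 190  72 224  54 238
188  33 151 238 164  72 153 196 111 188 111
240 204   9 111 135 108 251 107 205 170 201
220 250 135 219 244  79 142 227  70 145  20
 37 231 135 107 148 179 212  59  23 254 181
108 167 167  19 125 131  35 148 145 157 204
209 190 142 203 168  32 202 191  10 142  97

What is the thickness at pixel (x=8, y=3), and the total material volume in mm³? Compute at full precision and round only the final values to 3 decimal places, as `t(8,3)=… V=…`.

span = t_max - t_min = 3.14 - 0.82 = 2.320
L(8,3) = 205, L_eff = 205/255 = 0.803922
t(8,3) = 3.14 - 2.320·0.803922 = 1.275
Σt over all 8·11 pixels = 70572/425 ≈ 166.0517647
V = pitch²·Σt = 1.53²·70572/425 = 388.711

t(8,3)=1.275 V=388.711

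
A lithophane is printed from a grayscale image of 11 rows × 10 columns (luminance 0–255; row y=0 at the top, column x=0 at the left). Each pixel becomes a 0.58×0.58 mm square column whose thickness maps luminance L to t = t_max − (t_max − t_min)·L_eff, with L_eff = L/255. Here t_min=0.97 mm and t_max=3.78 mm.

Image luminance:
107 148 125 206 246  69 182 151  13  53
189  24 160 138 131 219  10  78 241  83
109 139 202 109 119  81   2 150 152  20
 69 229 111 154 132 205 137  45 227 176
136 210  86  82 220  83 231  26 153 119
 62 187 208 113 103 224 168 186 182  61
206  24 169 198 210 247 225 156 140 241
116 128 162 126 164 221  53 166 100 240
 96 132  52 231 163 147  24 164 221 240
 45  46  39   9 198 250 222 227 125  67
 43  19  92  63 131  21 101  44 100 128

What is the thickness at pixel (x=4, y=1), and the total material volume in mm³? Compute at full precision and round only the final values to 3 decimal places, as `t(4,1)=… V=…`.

span = t_max - t_min = 3.78 - 0.97 = 2.810
L(4,1) = 131, L_eff = 131/255 = 0.513725
t(4,1) = 3.78 - 2.810·0.513725 = 2.336
Σt over all 11·10 pixels = 6468547/25500 ≈ 253.6685098
V = pitch²·Σt = 0.58²·6468547/25500 = 85.334

t(4,1)=2.336 V=85.334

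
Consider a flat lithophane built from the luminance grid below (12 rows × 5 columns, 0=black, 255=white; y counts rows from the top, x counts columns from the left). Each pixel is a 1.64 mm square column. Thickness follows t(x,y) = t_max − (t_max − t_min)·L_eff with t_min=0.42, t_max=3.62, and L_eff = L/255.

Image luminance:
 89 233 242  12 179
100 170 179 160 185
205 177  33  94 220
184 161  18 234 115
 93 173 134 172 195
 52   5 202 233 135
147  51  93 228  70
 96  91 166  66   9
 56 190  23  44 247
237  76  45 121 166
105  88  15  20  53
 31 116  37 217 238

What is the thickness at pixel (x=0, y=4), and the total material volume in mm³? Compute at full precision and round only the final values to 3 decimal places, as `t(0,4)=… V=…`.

t(0,4)=2.453 V=330.165

span = t_max - t_min = 3.62 - 0.42 = 3.200
L(0,4) = 93, L_eff = 93/255 = 0.364706
t(0,4) = 3.62 - 3.200·0.364706 = 2.453
Σt over all 12·5 pixels = 156514/1275 ≈ 122.7560784
V = pitch²·Σt = 1.64²·156514/1275 = 330.165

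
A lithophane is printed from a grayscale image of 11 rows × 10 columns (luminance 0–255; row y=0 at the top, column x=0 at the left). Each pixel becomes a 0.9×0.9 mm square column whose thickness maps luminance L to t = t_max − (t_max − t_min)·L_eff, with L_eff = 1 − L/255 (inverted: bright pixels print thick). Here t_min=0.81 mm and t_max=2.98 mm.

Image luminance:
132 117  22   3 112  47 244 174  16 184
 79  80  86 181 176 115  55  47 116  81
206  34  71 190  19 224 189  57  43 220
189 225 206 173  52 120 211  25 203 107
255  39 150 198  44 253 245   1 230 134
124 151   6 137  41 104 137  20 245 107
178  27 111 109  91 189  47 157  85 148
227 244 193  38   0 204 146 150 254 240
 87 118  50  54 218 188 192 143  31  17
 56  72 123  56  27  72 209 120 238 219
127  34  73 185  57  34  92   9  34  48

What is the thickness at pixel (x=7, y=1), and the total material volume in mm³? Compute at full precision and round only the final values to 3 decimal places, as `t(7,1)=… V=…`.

t(7,1)=1.210 V=163.661

span = t_max - t_min = 2.98 - 0.81 = 2.170
L(7,1) = 47, L_eff = 1 - 47/255 = 0.815686 (inverted)
t(7,1) = 2.98 - 2.170·0.815686 = 1.210
Σt over all 11·10 pixels = 5152291/25500 ≈ 202.0506275
V = pitch²·Σt = 0.9²·5152291/25500 = 163.661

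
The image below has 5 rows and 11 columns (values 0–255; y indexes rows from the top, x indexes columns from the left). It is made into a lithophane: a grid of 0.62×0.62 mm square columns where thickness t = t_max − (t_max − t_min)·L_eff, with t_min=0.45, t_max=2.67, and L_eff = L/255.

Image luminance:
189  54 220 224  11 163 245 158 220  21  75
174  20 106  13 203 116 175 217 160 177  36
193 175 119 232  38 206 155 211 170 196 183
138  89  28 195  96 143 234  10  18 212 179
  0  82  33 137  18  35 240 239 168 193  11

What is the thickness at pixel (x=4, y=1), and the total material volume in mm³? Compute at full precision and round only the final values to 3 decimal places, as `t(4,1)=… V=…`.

span = t_max - t_min = 2.67 - 0.45 = 2.220
L(4,1) = 203, L_eff = 203/255 = 0.796078
t(4,1) = 2.67 - 2.220·0.796078 = 0.903
Σt over all 5·11 pixels = 704103/8500 ≈ 82.8356471
V = pitch²·Σt = 0.62²·704103/8500 = 31.842

t(4,1)=0.903 V=31.842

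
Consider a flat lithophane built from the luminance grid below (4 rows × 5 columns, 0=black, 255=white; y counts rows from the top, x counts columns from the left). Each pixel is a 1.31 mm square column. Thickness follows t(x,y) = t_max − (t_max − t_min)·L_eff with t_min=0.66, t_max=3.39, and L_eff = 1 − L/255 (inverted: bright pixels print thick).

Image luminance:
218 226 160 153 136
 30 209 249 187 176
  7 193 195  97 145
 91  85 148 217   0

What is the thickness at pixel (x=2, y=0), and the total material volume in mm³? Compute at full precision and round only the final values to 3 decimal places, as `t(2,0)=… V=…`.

t(2,0)=2.373 V=76.337

span = t_max - t_min = 3.39 - 0.66 = 2.730
L(2,0) = 160, L_eff = 1 - 160/255 = 0.372549 (inverted)
t(2,0) = 3.39 - 2.730·0.372549 = 2.373
Σt over all 4·5 pixels = 189051/4250 ≈ 44.4825882
V = pitch²·Σt = 1.31²·189051/4250 = 76.337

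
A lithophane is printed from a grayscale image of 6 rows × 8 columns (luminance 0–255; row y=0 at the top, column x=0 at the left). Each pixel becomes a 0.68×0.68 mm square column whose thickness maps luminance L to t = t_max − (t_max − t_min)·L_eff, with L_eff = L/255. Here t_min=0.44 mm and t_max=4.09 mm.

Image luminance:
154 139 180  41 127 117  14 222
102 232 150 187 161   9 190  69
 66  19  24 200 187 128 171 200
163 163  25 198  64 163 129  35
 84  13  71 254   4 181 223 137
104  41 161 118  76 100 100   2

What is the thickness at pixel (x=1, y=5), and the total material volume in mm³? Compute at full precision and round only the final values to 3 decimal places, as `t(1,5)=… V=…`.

t(1,5)=3.503 V=53.065

span = t_max - t_min = 4.09 - 0.44 = 3.650
L(1,5) = 41, L_eff = 41/255 = 0.160784
t(1,5) = 4.09 - 3.650·0.160784 = 3.503
Σt over all 6·8 pixels = 292639/2550 ≈ 114.7603922
V = pitch²·Σt = 0.68²·292639/2550 = 53.065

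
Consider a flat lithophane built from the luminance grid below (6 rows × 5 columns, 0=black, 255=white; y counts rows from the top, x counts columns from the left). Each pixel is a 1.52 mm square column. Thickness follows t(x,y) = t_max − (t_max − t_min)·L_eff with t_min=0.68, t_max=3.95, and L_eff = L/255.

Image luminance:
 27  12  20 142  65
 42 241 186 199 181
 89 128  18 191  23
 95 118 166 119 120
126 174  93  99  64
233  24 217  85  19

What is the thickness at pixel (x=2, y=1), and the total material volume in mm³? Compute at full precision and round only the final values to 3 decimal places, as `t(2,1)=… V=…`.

span = t_max - t_min = 3.95 - 0.68 = 3.270
L(2,1) = 186, L_eff = 186/255 = 0.729412
t(2,1) = 3.95 - 3.270·0.729412 = 1.565
Σt over all 6·5 pixels = 322903/4250 ≈ 75.9771765
V = pitch²·Σt = 1.52²·322903/4250 = 175.538

t(2,1)=1.565 V=175.538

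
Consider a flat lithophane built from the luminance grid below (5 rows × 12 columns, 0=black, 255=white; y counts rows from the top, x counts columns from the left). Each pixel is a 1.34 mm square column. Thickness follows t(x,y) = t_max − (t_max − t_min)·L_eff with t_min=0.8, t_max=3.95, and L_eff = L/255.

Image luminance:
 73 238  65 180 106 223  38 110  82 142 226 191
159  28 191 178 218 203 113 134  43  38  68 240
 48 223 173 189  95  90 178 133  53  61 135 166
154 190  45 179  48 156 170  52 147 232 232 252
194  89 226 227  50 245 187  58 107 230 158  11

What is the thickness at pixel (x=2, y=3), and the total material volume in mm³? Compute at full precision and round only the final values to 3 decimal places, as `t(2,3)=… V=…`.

t(2,3)=3.394 V=237.685

span = t_max - t_min = 3.95 - 0.8 = 3.150
L(2,3) = 45, L_eff = 45/255 = 0.176471
t(2,3) = 3.95 - 3.150·0.176471 = 3.394
Σt over all 5·12 pixels = 22503/170 ≈ 132.3705882
V = pitch²·Σt = 1.34²·22503/170 = 237.685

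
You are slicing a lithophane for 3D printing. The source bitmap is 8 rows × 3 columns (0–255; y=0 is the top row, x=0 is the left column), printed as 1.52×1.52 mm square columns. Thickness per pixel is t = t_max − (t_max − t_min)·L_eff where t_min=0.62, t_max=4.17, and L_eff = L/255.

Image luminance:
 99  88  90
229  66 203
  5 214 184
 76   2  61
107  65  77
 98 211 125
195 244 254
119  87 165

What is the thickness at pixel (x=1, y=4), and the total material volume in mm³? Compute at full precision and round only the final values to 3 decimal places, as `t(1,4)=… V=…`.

t(1,4)=3.265 V=132.673

span = t_max - t_min = 4.17 - 0.62 = 3.550
L(1,4) = 65, L_eff = 65/255 = 0.254902
t(1,4) = 4.17 - 3.550·0.254902 = 3.265
Σt over all 8·3 pixels = 73216/1275 ≈ 57.4243137
V = pitch²·Σt = 1.52²·73216/1275 = 132.673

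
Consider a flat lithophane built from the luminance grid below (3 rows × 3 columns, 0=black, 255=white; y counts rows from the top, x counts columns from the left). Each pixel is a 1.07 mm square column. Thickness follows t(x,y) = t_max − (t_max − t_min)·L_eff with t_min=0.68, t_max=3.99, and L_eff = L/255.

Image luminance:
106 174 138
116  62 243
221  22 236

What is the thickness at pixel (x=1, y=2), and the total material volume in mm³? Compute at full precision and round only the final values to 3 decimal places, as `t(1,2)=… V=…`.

t(1,2)=3.704 V=21.526

span = t_max - t_min = 3.99 - 0.68 = 3.310
L(1,2) = 22, L_eff = 22/255 = 0.086275
t(1,2) = 3.99 - 3.310·0.086275 = 3.704
Σt over all 3·3 pixels = 479447/25500 ≈ 18.8018431
V = pitch²·Σt = 1.07²·479447/25500 = 21.526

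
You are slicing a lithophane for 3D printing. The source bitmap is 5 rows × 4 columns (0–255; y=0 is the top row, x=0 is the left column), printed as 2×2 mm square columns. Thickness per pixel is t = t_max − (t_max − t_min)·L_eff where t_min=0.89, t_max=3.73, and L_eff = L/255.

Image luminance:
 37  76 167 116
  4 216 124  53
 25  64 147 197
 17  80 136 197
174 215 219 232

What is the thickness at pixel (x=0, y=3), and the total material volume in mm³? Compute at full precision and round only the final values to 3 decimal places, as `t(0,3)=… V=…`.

span = t_max - t_min = 3.73 - 0.89 = 2.840
L(0,3) = 17, L_eff = 17/255 = 0.066667
t(0,3) = 3.73 - 2.840·0.066667 = 3.541
Σt over all 5·4 pixels = 99453/2125 ≈ 46.8014118
V = pitch²·Σt = 2²·99453/2125 = 187.206

t(0,3)=3.541 V=187.206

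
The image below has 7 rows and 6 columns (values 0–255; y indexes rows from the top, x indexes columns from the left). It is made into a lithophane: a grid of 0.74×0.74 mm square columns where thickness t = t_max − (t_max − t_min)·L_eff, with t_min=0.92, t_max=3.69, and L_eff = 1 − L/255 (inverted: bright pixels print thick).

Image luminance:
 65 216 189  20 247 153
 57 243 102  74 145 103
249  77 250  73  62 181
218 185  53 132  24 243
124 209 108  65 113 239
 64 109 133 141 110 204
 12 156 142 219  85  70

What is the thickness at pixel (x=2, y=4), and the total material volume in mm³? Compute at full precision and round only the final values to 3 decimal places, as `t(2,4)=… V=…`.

t(2,4)=2.093 V=54.851

span = t_max - t_min = 3.69 - 0.92 = 2.770
L(2,4) = 108, L_eff = 1 - 108/255 = 0.576471 (inverted)
t(2,4) = 3.69 - 2.770·0.576471 = 2.093
Σt over all 7·6 pixels = 212854/2125 ≈ 100.1665882
V = pitch²·Σt = 0.74²·212854/2125 = 54.851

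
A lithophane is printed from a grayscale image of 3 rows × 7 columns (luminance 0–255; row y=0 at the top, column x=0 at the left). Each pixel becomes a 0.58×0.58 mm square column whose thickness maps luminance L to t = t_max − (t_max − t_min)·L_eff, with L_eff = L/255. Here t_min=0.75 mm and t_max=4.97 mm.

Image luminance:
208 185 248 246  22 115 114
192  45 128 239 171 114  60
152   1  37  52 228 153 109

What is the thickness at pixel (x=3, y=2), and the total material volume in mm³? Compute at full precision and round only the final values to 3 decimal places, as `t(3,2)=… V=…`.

t(3,2)=4.109 V=19.416

span = t_max - t_min = 4.97 - 0.75 = 4.220
L(3,2) = 52, L_eff = 52/255 = 0.203922
t(3,2) = 4.97 - 4.220·0.203922 = 4.109
Σt over all 3·7 pixels = 1471817/25500 ≈ 57.7183137
V = pitch²·Σt = 0.58²·1471817/25500 = 19.416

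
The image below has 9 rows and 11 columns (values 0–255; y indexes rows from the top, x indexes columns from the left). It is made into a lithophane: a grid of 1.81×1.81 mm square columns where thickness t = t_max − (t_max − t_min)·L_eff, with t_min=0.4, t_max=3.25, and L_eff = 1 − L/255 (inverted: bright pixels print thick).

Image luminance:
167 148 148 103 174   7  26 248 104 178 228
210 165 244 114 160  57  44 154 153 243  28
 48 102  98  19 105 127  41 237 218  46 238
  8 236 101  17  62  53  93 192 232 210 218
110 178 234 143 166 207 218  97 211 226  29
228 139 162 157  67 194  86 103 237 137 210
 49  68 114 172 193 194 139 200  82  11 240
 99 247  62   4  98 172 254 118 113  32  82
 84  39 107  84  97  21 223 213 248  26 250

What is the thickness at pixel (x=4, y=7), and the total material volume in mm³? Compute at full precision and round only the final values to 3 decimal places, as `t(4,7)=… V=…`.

span = t_max - t_min = 3.25 - 0.4 = 2.850
L(4,7) = 98, L_eff = 1 - 98/255 = 0.615686 (inverted)
t(4,7) = 3.25 - 2.850·0.615686 = 1.495
Σt over all 9·11 pixels = 161701/850 ≈ 190.2364706
V = pitch²·Σt = 1.81²·161701/850 = 623.234

t(4,7)=1.495 V=623.234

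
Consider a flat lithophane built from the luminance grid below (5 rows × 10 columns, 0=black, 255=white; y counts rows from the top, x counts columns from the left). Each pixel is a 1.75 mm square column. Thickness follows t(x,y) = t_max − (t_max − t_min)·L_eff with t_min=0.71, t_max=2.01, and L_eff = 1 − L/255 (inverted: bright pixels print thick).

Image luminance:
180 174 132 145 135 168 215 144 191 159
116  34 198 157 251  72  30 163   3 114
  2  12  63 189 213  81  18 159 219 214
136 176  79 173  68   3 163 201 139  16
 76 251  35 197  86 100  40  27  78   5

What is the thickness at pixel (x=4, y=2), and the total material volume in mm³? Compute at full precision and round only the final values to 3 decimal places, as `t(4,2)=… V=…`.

t(4,2)=1.796 V=202.395

span = t_max - t_min = 2.01 - 0.71 = 1.300
L(4,2) = 213, L_eff = 1 - 213/255 = 0.164706 (inverted)
t(4,2) = 2.01 - 1.300·0.164706 = 1.796
Σt over all 5·10 pixels = 2247/34 ≈ 66.0882353
V = pitch²·Σt = 1.75²·2247/34 = 202.395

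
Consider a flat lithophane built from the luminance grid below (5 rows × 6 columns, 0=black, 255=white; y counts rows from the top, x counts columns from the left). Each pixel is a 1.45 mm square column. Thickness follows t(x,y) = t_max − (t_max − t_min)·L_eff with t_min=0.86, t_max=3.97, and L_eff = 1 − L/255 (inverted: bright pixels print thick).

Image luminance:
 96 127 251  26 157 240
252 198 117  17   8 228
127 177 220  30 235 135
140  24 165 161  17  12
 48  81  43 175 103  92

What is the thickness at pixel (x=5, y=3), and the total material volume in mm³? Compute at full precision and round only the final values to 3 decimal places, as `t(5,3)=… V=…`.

t(5,3)=1.006 V=149.172

span = t_max - t_min = 3.97 - 0.86 = 3.110
L(5,3) = 12, L_eff = 1 - 12/255 = 0.952941 (inverted)
t(5,3) = 3.97 - 3.110·0.952941 = 1.006
Σt over all 5·6 pixels = 301537/4250 ≈ 70.9498824
V = pitch²·Σt = 1.45²·301537/4250 = 149.172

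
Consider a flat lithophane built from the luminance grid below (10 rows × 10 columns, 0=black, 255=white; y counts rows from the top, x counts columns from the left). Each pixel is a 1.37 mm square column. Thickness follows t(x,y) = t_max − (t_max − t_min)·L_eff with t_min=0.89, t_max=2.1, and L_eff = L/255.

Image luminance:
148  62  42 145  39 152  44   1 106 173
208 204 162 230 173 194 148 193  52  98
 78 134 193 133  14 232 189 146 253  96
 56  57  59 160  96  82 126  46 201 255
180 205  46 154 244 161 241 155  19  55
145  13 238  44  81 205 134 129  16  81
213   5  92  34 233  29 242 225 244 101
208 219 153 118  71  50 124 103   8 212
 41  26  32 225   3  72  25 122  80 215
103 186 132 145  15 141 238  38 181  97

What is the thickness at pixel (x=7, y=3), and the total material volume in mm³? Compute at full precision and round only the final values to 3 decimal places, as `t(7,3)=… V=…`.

span = t_max - t_min = 2.1 - 0.89 = 1.210
L(7,3) = 46, L_eff = 46/255 = 0.180392
t(7,3) = 2.1 - 1.210·0.180392 = 1.882
Σt over all 10·10 pixels = 3839233/25500 ≈ 150.5581569
V = pitch²·Σt = 1.37²·3839233/25500 = 282.583

t(7,3)=1.882 V=282.583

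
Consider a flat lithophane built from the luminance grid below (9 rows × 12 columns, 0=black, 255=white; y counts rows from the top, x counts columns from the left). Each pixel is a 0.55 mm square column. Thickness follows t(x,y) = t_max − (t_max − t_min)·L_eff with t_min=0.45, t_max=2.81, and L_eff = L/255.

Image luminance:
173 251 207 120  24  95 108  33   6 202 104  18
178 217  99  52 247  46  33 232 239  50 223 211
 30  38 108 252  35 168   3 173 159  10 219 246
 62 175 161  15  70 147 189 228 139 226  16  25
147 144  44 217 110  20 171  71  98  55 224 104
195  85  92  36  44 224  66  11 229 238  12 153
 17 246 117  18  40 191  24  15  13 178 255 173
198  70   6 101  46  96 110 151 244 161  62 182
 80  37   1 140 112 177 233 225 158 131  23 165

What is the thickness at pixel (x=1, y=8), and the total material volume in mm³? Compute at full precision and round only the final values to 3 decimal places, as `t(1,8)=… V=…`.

span = t_max - t_min = 2.81 - 0.45 = 2.360
L(1,8) = 37, L_eff = 37/255 = 0.145098
t(1,8) = 2.81 - 2.360·0.145098 = 2.468
Σt over all 9·12 pixels = 1164853/6375 ≈ 182.7220392
V = pitch²·Σt = 0.55²·1164853/6375 = 55.273

t(1,8)=2.468 V=55.273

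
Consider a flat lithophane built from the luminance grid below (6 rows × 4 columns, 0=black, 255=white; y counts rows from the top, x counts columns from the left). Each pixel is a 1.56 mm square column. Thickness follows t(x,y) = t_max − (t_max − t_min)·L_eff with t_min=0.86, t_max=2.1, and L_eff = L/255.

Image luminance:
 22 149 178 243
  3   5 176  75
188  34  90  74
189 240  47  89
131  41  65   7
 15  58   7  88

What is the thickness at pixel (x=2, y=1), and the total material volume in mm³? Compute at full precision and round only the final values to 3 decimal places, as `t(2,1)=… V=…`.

t(2,1)=1.244 V=96.453

span = t_max - t_min = 2.1 - 0.86 = 1.240
L(2,1) = 176, L_eff = 176/255 = 0.690196
t(2,1) = 2.1 - 1.240·0.690196 = 1.244
Σt over all 6·4 pixels = 84222/2125 ≈ 39.6338824
V = pitch²·Σt = 1.56²·84222/2125 = 96.453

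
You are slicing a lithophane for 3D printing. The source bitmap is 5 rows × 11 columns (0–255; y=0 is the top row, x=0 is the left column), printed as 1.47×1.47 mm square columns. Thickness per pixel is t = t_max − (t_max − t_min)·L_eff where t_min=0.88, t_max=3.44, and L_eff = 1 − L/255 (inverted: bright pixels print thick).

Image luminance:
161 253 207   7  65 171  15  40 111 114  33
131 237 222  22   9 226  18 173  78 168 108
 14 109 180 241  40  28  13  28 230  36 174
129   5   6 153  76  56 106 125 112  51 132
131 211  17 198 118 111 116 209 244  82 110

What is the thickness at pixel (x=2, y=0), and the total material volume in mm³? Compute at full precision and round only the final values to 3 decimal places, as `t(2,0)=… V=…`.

span = t_max - t_min = 3.44 - 0.88 = 2.560
L(2,0) = 207, L_eff = 1 - 207/255 = 0.188235 (inverted)
t(2,0) = 3.44 - 2.560·0.188235 = 2.958
Σt over all 5·11 pixels = 140558/1275 ≈ 110.2415686
V = pitch²·Σt = 1.47²·140558/1275 = 238.221

t(2,0)=2.958 V=238.221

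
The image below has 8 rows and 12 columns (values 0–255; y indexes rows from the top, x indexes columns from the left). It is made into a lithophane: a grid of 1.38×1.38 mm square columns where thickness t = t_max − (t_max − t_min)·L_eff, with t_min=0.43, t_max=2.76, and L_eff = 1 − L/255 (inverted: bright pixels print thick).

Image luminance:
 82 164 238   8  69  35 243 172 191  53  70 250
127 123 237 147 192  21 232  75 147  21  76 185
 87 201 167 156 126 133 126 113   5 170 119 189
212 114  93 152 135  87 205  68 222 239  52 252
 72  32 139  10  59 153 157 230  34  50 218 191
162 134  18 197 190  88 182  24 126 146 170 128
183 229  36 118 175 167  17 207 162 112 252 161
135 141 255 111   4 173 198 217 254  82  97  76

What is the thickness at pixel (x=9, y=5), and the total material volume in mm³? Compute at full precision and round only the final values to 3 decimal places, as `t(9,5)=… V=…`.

t(9,5)=1.764 V=305.749

span = t_max - t_min = 2.76 - 0.43 = 2.330
L(9,5) = 146, L_eff = 1 - 146/255 = 0.427451 (inverted)
t(9,5) = 2.76 - 2.330·0.427451 = 1.764
Σt over all 8·12 pixels = 1364663/8500 ≈ 160.5485882
V = pitch²·Σt = 1.38²·1364663/8500 = 305.749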